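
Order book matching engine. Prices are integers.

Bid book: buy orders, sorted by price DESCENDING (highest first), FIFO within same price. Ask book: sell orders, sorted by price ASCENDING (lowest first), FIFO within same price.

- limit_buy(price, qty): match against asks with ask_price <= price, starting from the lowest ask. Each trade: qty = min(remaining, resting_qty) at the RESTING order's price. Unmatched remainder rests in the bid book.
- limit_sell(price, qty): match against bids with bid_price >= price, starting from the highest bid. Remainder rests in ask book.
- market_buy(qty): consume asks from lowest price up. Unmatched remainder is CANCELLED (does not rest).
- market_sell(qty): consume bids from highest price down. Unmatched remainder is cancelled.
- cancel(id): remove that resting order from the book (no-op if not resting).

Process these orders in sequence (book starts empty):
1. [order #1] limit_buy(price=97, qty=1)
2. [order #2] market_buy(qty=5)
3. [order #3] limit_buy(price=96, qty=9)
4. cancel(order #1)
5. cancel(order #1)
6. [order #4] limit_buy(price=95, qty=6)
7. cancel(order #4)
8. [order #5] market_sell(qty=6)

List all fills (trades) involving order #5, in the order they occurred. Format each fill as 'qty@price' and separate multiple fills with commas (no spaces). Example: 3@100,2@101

Answer: 6@96

Derivation:
After op 1 [order #1] limit_buy(price=97, qty=1): fills=none; bids=[#1:1@97] asks=[-]
After op 2 [order #2] market_buy(qty=5): fills=none; bids=[#1:1@97] asks=[-]
After op 3 [order #3] limit_buy(price=96, qty=9): fills=none; bids=[#1:1@97 #3:9@96] asks=[-]
After op 4 cancel(order #1): fills=none; bids=[#3:9@96] asks=[-]
After op 5 cancel(order #1): fills=none; bids=[#3:9@96] asks=[-]
After op 6 [order #4] limit_buy(price=95, qty=6): fills=none; bids=[#3:9@96 #4:6@95] asks=[-]
After op 7 cancel(order #4): fills=none; bids=[#3:9@96] asks=[-]
After op 8 [order #5] market_sell(qty=6): fills=#3x#5:6@96; bids=[#3:3@96] asks=[-]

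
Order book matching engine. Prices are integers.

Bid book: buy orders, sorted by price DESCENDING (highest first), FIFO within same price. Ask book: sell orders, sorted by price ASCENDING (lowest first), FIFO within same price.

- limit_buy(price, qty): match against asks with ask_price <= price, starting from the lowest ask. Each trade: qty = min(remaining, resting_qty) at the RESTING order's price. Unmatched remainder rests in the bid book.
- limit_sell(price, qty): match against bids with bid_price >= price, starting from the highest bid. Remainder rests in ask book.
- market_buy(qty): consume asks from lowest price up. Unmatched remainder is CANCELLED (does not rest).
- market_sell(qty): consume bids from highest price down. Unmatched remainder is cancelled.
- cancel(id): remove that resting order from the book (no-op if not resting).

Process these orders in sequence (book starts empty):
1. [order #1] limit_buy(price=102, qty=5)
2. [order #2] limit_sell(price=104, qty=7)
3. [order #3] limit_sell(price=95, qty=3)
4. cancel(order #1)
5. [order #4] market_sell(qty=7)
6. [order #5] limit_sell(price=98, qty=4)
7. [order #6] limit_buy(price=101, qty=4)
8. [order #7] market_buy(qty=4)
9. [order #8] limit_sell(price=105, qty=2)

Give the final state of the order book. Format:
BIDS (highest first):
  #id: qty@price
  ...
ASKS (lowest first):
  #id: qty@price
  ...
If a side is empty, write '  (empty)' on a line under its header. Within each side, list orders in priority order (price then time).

After op 1 [order #1] limit_buy(price=102, qty=5): fills=none; bids=[#1:5@102] asks=[-]
After op 2 [order #2] limit_sell(price=104, qty=7): fills=none; bids=[#1:5@102] asks=[#2:7@104]
After op 3 [order #3] limit_sell(price=95, qty=3): fills=#1x#3:3@102; bids=[#1:2@102] asks=[#2:7@104]
After op 4 cancel(order #1): fills=none; bids=[-] asks=[#2:7@104]
After op 5 [order #4] market_sell(qty=7): fills=none; bids=[-] asks=[#2:7@104]
After op 6 [order #5] limit_sell(price=98, qty=4): fills=none; bids=[-] asks=[#5:4@98 #2:7@104]
After op 7 [order #6] limit_buy(price=101, qty=4): fills=#6x#5:4@98; bids=[-] asks=[#2:7@104]
After op 8 [order #7] market_buy(qty=4): fills=#7x#2:4@104; bids=[-] asks=[#2:3@104]
After op 9 [order #8] limit_sell(price=105, qty=2): fills=none; bids=[-] asks=[#2:3@104 #8:2@105]

Answer: BIDS (highest first):
  (empty)
ASKS (lowest first):
  #2: 3@104
  #8: 2@105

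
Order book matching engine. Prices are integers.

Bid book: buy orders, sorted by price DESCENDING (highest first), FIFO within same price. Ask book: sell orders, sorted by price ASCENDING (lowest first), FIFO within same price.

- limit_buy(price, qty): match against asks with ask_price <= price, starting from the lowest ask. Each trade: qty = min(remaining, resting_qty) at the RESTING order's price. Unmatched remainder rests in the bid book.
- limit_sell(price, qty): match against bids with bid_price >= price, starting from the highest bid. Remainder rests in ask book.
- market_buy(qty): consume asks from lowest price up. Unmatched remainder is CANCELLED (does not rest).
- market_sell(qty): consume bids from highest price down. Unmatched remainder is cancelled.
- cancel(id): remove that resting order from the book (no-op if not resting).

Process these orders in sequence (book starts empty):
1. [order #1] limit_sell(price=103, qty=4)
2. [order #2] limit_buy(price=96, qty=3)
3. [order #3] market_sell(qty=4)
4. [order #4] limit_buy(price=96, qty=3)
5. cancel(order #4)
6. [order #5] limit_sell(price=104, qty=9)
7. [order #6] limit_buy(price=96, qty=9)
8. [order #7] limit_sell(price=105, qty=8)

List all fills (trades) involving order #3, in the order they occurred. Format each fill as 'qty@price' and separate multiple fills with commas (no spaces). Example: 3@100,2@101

After op 1 [order #1] limit_sell(price=103, qty=4): fills=none; bids=[-] asks=[#1:4@103]
After op 2 [order #2] limit_buy(price=96, qty=3): fills=none; bids=[#2:3@96] asks=[#1:4@103]
After op 3 [order #3] market_sell(qty=4): fills=#2x#3:3@96; bids=[-] asks=[#1:4@103]
After op 4 [order #4] limit_buy(price=96, qty=3): fills=none; bids=[#4:3@96] asks=[#1:4@103]
After op 5 cancel(order #4): fills=none; bids=[-] asks=[#1:4@103]
After op 6 [order #5] limit_sell(price=104, qty=9): fills=none; bids=[-] asks=[#1:4@103 #5:9@104]
After op 7 [order #6] limit_buy(price=96, qty=9): fills=none; bids=[#6:9@96] asks=[#1:4@103 #5:9@104]
After op 8 [order #7] limit_sell(price=105, qty=8): fills=none; bids=[#6:9@96] asks=[#1:4@103 #5:9@104 #7:8@105]

Answer: 3@96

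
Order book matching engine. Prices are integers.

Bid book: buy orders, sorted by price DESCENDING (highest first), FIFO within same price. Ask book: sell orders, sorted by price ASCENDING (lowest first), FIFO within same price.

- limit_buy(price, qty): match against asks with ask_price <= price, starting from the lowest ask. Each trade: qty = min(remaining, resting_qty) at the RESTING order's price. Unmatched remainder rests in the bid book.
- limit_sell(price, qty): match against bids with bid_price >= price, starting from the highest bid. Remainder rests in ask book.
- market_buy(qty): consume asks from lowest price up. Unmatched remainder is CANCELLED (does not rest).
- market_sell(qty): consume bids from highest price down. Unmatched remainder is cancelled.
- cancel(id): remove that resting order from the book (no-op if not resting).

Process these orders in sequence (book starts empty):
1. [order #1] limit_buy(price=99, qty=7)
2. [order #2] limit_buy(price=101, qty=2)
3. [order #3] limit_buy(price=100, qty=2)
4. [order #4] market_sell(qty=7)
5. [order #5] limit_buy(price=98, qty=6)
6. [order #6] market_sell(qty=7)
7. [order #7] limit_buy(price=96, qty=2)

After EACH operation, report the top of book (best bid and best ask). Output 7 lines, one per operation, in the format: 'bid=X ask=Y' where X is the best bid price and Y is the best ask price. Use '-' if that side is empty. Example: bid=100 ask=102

Answer: bid=99 ask=-
bid=101 ask=-
bid=101 ask=-
bid=99 ask=-
bid=99 ask=-
bid=98 ask=-
bid=98 ask=-

Derivation:
After op 1 [order #1] limit_buy(price=99, qty=7): fills=none; bids=[#1:7@99] asks=[-]
After op 2 [order #2] limit_buy(price=101, qty=2): fills=none; bids=[#2:2@101 #1:7@99] asks=[-]
After op 3 [order #3] limit_buy(price=100, qty=2): fills=none; bids=[#2:2@101 #3:2@100 #1:7@99] asks=[-]
After op 4 [order #4] market_sell(qty=7): fills=#2x#4:2@101 #3x#4:2@100 #1x#4:3@99; bids=[#1:4@99] asks=[-]
After op 5 [order #5] limit_buy(price=98, qty=6): fills=none; bids=[#1:4@99 #5:6@98] asks=[-]
After op 6 [order #6] market_sell(qty=7): fills=#1x#6:4@99 #5x#6:3@98; bids=[#5:3@98] asks=[-]
After op 7 [order #7] limit_buy(price=96, qty=2): fills=none; bids=[#5:3@98 #7:2@96] asks=[-]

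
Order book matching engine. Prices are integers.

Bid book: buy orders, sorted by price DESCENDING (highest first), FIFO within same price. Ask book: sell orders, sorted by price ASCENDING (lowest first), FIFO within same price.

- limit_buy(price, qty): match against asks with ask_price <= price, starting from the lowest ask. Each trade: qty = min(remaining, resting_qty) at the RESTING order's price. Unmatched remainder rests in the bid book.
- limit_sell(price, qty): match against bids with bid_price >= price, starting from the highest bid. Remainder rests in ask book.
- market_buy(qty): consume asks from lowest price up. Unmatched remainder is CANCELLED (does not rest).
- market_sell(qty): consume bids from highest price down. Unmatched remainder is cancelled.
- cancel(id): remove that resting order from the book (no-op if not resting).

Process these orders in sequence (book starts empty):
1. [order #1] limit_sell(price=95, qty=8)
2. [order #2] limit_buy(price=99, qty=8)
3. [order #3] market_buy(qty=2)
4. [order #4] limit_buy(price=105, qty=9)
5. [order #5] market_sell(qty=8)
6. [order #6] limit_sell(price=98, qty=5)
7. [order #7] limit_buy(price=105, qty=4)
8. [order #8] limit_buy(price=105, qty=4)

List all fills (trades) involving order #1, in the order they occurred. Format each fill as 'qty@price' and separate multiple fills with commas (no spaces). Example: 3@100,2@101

After op 1 [order #1] limit_sell(price=95, qty=8): fills=none; bids=[-] asks=[#1:8@95]
After op 2 [order #2] limit_buy(price=99, qty=8): fills=#2x#1:8@95; bids=[-] asks=[-]
After op 3 [order #3] market_buy(qty=2): fills=none; bids=[-] asks=[-]
After op 4 [order #4] limit_buy(price=105, qty=9): fills=none; bids=[#4:9@105] asks=[-]
After op 5 [order #5] market_sell(qty=8): fills=#4x#5:8@105; bids=[#4:1@105] asks=[-]
After op 6 [order #6] limit_sell(price=98, qty=5): fills=#4x#6:1@105; bids=[-] asks=[#6:4@98]
After op 7 [order #7] limit_buy(price=105, qty=4): fills=#7x#6:4@98; bids=[-] asks=[-]
After op 8 [order #8] limit_buy(price=105, qty=4): fills=none; bids=[#8:4@105] asks=[-]

Answer: 8@95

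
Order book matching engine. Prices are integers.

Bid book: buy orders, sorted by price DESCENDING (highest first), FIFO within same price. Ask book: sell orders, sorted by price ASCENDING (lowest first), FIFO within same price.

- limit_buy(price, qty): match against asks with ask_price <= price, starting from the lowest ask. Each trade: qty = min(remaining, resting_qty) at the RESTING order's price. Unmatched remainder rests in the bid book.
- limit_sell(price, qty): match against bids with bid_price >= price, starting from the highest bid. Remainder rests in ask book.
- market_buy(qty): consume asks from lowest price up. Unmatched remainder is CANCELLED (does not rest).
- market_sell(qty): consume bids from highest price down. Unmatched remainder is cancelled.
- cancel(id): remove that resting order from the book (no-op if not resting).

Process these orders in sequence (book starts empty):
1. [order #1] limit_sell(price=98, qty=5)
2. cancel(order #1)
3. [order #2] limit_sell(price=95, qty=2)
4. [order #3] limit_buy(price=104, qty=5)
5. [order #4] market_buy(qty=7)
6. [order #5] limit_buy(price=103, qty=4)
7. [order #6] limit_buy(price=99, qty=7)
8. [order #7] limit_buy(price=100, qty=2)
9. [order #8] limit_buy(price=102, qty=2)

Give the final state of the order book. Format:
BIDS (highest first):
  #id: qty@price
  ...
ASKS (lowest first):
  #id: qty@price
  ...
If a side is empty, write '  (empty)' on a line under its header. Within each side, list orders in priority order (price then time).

After op 1 [order #1] limit_sell(price=98, qty=5): fills=none; bids=[-] asks=[#1:5@98]
After op 2 cancel(order #1): fills=none; bids=[-] asks=[-]
After op 3 [order #2] limit_sell(price=95, qty=2): fills=none; bids=[-] asks=[#2:2@95]
After op 4 [order #3] limit_buy(price=104, qty=5): fills=#3x#2:2@95; bids=[#3:3@104] asks=[-]
After op 5 [order #4] market_buy(qty=7): fills=none; bids=[#3:3@104] asks=[-]
After op 6 [order #5] limit_buy(price=103, qty=4): fills=none; bids=[#3:3@104 #5:4@103] asks=[-]
After op 7 [order #6] limit_buy(price=99, qty=7): fills=none; bids=[#3:3@104 #5:4@103 #6:7@99] asks=[-]
After op 8 [order #7] limit_buy(price=100, qty=2): fills=none; bids=[#3:3@104 #5:4@103 #7:2@100 #6:7@99] asks=[-]
After op 9 [order #8] limit_buy(price=102, qty=2): fills=none; bids=[#3:3@104 #5:4@103 #8:2@102 #7:2@100 #6:7@99] asks=[-]

Answer: BIDS (highest first):
  #3: 3@104
  #5: 4@103
  #8: 2@102
  #7: 2@100
  #6: 7@99
ASKS (lowest first):
  (empty)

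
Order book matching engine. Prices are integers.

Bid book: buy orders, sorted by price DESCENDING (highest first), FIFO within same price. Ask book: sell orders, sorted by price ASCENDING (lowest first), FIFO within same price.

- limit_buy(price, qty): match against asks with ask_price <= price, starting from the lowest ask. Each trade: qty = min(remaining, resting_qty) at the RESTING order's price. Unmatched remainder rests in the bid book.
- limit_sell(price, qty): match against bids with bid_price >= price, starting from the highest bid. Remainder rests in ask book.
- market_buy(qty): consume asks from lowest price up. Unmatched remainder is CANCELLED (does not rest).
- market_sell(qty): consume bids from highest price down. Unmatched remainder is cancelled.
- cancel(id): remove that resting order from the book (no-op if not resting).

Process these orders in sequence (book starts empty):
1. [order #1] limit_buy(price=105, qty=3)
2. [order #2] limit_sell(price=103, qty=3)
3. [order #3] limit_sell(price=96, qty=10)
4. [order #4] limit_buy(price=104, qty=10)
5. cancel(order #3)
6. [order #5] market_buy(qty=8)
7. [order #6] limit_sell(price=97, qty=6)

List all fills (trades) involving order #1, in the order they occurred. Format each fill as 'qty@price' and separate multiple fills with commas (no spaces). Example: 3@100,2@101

Answer: 3@105

Derivation:
After op 1 [order #1] limit_buy(price=105, qty=3): fills=none; bids=[#1:3@105] asks=[-]
After op 2 [order #2] limit_sell(price=103, qty=3): fills=#1x#2:3@105; bids=[-] asks=[-]
After op 3 [order #3] limit_sell(price=96, qty=10): fills=none; bids=[-] asks=[#3:10@96]
After op 4 [order #4] limit_buy(price=104, qty=10): fills=#4x#3:10@96; bids=[-] asks=[-]
After op 5 cancel(order #3): fills=none; bids=[-] asks=[-]
After op 6 [order #5] market_buy(qty=8): fills=none; bids=[-] asks=[-]
After op 7 [order #6] limit_sell(price=97, qty=6): fills=none; bids=[-] asks=[#6:6@97]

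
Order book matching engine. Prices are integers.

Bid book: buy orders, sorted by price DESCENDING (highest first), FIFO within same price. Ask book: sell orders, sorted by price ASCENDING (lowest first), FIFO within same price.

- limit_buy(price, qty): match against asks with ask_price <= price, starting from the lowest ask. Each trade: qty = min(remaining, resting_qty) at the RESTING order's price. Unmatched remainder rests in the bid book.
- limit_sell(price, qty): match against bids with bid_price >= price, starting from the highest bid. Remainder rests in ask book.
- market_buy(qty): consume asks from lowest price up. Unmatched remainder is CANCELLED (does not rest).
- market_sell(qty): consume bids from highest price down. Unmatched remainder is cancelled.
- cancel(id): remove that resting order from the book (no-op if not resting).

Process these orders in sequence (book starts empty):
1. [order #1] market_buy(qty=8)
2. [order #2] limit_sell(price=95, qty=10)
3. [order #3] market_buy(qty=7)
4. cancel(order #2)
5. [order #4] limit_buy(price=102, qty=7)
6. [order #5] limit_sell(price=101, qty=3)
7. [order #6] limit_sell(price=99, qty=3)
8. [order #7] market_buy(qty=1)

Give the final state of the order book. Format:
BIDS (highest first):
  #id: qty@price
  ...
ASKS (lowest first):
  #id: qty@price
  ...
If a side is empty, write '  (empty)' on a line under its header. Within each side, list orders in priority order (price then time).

After op 1 [order #1] market_buy(qty=8): fills=none; bids=[-] asks=[-]
After op 2 [order #2] limit_sell(price=95, qty=10): fills=none; bids=[-] asks=[#2:10@95]
After op 3 [order #3] market_buy(qty=7): fills=#3x#2:7@95; bids=[-] asks=[#2:3@95]
After op 4 cancel(order #2): fills=none; bids=[-] asks=[-]
After op 5 [order #4] limit_buy(price=102, qty=7): fills=none; bids=[#4:7@102] asks=[-]
After op 6 [order #5] limit_sell(price=101, qty=3): fills=#4x#5:3@102; bids=[#4:4@102] asks=[-]
After op 7 [order #6] limit_sell(price=99, qty=3): fills=#4x#6:3@102; bids=[#4:1@102] asks=[-]
After op 8 [order #7] market_buy(qty=1): fills=none; bids=[#4:1@102] asks=[-]

Answer: BIDS (highest first):
  #4: 1@102
ASKS (lowest first):
  (empty)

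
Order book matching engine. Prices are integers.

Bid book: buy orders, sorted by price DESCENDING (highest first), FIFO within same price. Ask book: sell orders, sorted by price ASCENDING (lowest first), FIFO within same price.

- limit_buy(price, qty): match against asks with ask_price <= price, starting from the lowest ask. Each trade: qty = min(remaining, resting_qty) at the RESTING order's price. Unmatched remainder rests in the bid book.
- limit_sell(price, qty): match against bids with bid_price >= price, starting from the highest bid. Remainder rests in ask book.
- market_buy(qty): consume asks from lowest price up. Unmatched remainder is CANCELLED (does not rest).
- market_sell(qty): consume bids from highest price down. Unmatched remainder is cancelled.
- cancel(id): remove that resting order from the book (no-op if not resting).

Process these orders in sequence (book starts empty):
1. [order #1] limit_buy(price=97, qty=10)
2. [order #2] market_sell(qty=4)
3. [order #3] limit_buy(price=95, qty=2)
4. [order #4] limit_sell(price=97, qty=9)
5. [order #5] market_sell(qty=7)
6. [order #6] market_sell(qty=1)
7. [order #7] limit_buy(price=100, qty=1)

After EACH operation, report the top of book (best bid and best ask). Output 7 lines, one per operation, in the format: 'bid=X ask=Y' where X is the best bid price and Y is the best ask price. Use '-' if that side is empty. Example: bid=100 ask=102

Answer: bid=97 ask=-
bid=97 ask=-
bid=97 ask=-
bid=95 ask=97
bid=- ask=97
bid=- ask=97
bid=- ask=97

Derivation:
After op 1 [order #1] limit_buy(price=97, qty=10): fills=none; bids=[#1:10@97] asks=[-]
After op 2 [order #2] market_sell(qty=4): fills=#1x#2:4@97; bids=[#1:6@97] asks=[-]
After op 3 [order #3] limit_buy(price=95, qty=2): fills=none; bids=[#1:6@97 #3:2@95] asks=[-]
After op 4 [order #4] limit_sell(price=97, qty=9): fills=#1x#4:6@97; bids=[#3:2@95] asks=[#4:3@97]
After op 5 [order #5] market_sell(qty=7): fills=#3x#5:2@95; bids=[-] asks=[#4:3@97]
After op 6 [order #6] market_sell(qty=1): fills=none; bids=[-] asks=[#4:3@97]
After op 7 [order #7] limit_buy(price=100, qty=1): fills=#7x#4:1@97; bids=[-] asks=[#4:2@97]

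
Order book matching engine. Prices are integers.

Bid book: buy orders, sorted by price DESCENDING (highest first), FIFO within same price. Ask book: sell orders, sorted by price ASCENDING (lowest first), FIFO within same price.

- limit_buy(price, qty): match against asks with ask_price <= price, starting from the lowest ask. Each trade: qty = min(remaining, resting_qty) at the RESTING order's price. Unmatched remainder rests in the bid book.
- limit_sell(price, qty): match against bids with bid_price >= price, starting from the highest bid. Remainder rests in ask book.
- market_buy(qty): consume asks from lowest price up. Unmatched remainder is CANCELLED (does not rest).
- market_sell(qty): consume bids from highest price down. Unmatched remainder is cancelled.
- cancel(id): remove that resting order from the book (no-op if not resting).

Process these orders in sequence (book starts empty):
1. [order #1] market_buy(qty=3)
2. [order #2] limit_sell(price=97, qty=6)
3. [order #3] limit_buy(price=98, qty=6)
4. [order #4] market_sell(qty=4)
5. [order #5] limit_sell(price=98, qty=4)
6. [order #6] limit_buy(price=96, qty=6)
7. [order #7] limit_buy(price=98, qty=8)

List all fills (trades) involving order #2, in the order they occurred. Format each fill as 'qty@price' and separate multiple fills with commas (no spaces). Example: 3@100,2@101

Answer: 6@97

Derivation:
After op 1 [order #1] market_buy(qty=3): fills=none; bids=[-] asks=[-]
After op 2 [order #2] limit_sell(price=97, qty=6): fills=none; bids=[-] asks=[#2:6@97]
After op 3 [order #3] limit_buy(price=98, qty=6): fills=#3x#2:6@97; bids=[-] asks=[-]
After op 4 [order #4] market_sell(qty=4): fills=none; bids=[-] asks=[-]
After op 5 [order #5] limit_sell(price=98, qty=4): fills=none; bids=[-] asks=[#5:4@98]
After op 6 [order #6] limit_buy(price=96, qty=6): fills=none; bids=[#6:6@96] asks=[#5:4@98]
After op 7 [order #7] limit_buy(price=98, qty=8): fills=#7x#5:4@98; bids=[#7:4@98 #6:6@96] asks=[-]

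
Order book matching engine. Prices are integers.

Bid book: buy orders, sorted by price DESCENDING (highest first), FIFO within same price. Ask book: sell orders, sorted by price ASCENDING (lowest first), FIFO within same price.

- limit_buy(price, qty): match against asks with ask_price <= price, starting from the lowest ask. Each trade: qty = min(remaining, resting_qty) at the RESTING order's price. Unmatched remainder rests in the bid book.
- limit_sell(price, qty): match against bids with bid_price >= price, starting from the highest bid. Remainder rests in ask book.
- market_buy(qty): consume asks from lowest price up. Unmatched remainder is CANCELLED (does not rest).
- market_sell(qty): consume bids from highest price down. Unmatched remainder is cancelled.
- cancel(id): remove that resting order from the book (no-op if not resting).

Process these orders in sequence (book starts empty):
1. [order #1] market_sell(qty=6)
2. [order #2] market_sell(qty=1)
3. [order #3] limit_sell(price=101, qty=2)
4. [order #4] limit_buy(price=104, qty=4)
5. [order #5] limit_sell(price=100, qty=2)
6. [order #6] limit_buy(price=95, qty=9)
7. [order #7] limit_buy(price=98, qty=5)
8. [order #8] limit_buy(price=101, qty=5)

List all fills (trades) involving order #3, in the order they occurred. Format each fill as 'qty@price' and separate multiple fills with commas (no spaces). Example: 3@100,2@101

Answer: 2@101

Derivation:
After op 1 [order #1] market_sell(qty=6): fills=none; bids=[-] asks=[-]
After op 2 [order #2] market_sell(qty=1): fills=none; bids=[-] asks=[-]
After op 3 [order #3] limit_sell(price=101, qty=2): fills=none; bids=[-] asks=[#3:2@101]
After op 4 [order #4] limit_buy(price=104, qty=4): fills=#4x#3:2@101; bids=[#4:2@104] asks=[-]
After op 5 [order #5] limit_sell(price=100, qty=2): fills=#4x#5:2@104; bids=[-] asks=[-]
After op 6 [order #6] limit_buy(price=95, qty=9): fills=none; bids=[#6:9@95] asks=[-]
After op 7 [order #7] limit_buy(price=98, qty=5): fills=none; bids=[#7:5@98 #6:9@95] asks=[-]
After op 8 [order #8] limit_buy(price=101, qty=5): fills=none; bids=[#8:5@101 #7:5@98 #6:9@95] asks=[-]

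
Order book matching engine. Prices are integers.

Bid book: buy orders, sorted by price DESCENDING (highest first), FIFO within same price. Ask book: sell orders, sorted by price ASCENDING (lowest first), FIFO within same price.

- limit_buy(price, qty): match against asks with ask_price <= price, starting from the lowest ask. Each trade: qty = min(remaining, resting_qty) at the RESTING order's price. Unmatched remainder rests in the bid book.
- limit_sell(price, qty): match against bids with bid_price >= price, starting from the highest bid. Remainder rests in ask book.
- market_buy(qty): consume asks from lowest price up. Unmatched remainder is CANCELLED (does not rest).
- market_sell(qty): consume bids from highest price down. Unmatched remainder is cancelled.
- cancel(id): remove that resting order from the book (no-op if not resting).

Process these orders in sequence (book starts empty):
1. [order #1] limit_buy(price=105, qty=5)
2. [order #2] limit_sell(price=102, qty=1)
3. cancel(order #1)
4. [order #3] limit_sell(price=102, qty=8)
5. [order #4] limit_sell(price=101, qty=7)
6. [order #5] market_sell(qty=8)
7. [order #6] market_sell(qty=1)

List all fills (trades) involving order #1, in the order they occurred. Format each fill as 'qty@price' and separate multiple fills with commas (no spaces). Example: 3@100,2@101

After op 1 [order #1] limit_buy(price=105, qty=5): fills=none; bids=[#1:5@105] asks=[-]
After op 2 [order #2] limit_sell(price=102, qty=1): fills=#1x#2:1@105; bids=[#1:4@105] asks=[-]
After op 3 cancel(order #1): fills=none; bids=[-] asks=[-]
After op 4 [order #3] limit_sell(price=102, qty=8): fills=none; bids=[-] asks=[#3:8@102]
After op 5 [order #4] limit_sell(price=101, qty=7): fills=none; bids=[-] asks=[#4:7@101 #3:8@102]
After op 6 [order #5] market_sell(qty=8): fills=none; bids=[-] asks=[#4:7@101 #3:8@102]
After op 7 [order #6] market_sell(qty=1): fills=none; bids=[-] asks=[#4:7@101 #3:8@102]

Answer: 1@105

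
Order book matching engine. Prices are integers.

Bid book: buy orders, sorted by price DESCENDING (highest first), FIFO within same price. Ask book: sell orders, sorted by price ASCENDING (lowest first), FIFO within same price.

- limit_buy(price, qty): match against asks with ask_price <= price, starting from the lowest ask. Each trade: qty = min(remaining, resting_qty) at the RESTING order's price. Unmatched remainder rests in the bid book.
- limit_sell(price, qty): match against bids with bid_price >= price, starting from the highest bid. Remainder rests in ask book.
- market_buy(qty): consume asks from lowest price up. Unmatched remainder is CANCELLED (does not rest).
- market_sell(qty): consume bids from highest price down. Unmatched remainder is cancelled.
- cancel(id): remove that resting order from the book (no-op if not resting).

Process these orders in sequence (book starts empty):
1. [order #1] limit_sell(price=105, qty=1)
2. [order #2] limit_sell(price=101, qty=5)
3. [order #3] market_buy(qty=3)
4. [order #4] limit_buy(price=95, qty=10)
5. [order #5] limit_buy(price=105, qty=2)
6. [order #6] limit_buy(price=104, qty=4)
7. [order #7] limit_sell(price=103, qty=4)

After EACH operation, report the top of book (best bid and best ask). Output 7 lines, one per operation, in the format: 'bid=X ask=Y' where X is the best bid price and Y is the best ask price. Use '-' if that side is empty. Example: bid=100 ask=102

After op 1 [order #1] limit_sell(price=105, qty=1): fills=none; bids=[-] asks=[#1:1@105]
After op 2 [order #2] limit_sell(price=101, qty=5): fills=none; bids=[-] asks=[#2:5@101 #1:1@105]
After op 3 [order #3] market_buy(qty=3): fills=#3x#2:3@101; bids=[-] asks=[#2:2@101 #1:1@105]
After op 4 [order #4] limit_buy(price=95, qty=10): fills=none; bids=[#4:10@95] asks=[#2:2@101 #1:1@105]
After op 5 [order #5] limit_buy(price=105, qty=2): fills=#5x#2:2@101; bids=[#4:10@95] asks=[#1:1@105]
After op 6 [order #6] limit_buy(price=104, qty=4): fills=none; bids=[#6:4@104 #4:10@95] asks=[#1:1@105]
After op 7 [order #7] limit_sell(price=103, qty=4): fills=#6x#7:4@104; bids=[#4:10@95] asks=[#1:1@105]

Answer: bid=- ask=105
bid=- ask=101
bid=- ask=101
bid=95 ask=101
bid=95 ask=105
bid=104 ask=105
bid=95 ask=105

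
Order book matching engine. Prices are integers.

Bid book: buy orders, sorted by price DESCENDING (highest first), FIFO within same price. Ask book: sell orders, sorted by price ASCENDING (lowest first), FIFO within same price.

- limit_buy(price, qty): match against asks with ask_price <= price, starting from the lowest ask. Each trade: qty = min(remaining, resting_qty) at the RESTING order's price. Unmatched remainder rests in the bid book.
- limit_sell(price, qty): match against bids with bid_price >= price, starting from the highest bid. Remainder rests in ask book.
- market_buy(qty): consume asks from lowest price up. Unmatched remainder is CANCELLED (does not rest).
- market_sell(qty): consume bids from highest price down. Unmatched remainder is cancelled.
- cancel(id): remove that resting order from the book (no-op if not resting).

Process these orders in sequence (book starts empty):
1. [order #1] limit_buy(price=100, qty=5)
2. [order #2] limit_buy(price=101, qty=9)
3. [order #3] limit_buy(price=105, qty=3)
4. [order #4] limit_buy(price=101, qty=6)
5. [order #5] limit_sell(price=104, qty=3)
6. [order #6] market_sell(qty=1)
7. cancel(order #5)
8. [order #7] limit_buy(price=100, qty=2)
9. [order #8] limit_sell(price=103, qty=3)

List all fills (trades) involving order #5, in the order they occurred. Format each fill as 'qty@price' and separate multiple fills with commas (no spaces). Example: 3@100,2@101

After op 1 [order #1] limit_buy(price=100, qty=5): fills=none; bids=[#1:5@100] asks=[-]
After op 2 [order #2] limit_buy(price=101, qty=9): fills=none; bids=[#2:9@101 #1:5@100] asks=[-]
After op 3 [order #3] limit_buy(price=105, qty=3): fills=none; bids=[#3:3@105 #2:9@101 #1:5@100] asks=[-]
After op 4 [order #4] limit_buy(price=101, qty=6): fills=none; bids=[#3:3@105 #2:9@101 #4:6@101 #1:5@100] asks=[-]
After op 5 [order #5] limit_sell(price=104, qty=3): fills=#3x#5:3@105; bids=[#2:9@101 #4:6@101 #1:5@100] asks=[-]
After op 6 [order #6] market_sell(qty=1): fills=#2x#6:1@101; bids=[#2:8@101 #4:6@101 #1:5@100] asks=[-]
After op 7 cancel(order #5): fills=none; bids=[#2:8@101 #4:6@101 #1:5@100] asks=[-]
After op 8 [order #7] limit_buy(price=100, qty=2): fills=none; bids=[#2:8@101 #4:6@101 #1:5@100 #7:2@100] asks=[-]
After op 9 [order #8] limit_sell(price=103, qty=3): fills=none; bids=[#2:8@101 #4:6@101 #1:5@100 #7:2@100] asks=[#8:3@103]

Answer: 3@105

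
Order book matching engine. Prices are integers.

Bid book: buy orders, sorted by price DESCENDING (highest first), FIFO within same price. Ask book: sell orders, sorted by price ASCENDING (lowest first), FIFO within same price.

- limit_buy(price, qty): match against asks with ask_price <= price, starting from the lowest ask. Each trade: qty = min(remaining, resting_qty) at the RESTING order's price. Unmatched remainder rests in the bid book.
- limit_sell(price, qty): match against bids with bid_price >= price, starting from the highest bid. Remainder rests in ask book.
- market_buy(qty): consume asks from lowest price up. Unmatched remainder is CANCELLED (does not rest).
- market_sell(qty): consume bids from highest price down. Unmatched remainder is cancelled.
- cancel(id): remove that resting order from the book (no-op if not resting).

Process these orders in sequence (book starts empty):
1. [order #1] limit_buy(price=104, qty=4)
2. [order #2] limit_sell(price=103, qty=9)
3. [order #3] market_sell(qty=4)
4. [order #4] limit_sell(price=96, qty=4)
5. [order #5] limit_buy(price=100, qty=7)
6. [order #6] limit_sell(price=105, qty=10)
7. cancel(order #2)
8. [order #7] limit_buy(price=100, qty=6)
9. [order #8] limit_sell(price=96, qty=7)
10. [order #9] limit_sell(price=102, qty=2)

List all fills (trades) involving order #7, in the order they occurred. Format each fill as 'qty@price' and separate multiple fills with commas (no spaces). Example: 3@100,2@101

After op 1 [order #1] limit_buy(price=104, qty=4): fills=none; bids=[#1:4@104] asks=[-]
After op 2 [order #2] limit_sell(price=103, qty=9): fills=#1x#2:4@104; bids=[-] asks=[#2:5@103]
After op 3 [order #3] market_sell(qty=4): fills=none; bids=[-] asks=[#2:5@103]
After op 4 [order #4] limit_sell(price=96, qty=4): fills=none; bids=[-] asks=[#4:4@96 #2:5@103]
After op 5 [order #5] limit_buy(price=100, qty=7): fills=#5x#4:4@96; bids=[#5:3@100] asks=[#2:5@103]
After op 6 [order #6] limit_sell(price=105, qty=10): fills=none; bids=[#5:3@100] asks=[#2:5@103 #6:10@105]
After op 7 cancel(order #2): fills=none; bids=[#5:3@100] asks=[#6:10@105]
After op 8 [order #7] limit_buy(price=100, qty=6): fills=none; bids=[#5:3@100 #7:6@100] asks=[#6:10@105]
After op 9 [order #8] limit_sell(price=96, qty=7): fills=#5x#8:3@100 #7x#8:4@100; bids=[#7:2@100] asks=[#6:10@105]
After op 10 [order #9] limit_sell(price=102, qty=2): fills=none; bids=[#7:2@100] asks=[#9:2@102 #6:10@105]

Answer: 4@100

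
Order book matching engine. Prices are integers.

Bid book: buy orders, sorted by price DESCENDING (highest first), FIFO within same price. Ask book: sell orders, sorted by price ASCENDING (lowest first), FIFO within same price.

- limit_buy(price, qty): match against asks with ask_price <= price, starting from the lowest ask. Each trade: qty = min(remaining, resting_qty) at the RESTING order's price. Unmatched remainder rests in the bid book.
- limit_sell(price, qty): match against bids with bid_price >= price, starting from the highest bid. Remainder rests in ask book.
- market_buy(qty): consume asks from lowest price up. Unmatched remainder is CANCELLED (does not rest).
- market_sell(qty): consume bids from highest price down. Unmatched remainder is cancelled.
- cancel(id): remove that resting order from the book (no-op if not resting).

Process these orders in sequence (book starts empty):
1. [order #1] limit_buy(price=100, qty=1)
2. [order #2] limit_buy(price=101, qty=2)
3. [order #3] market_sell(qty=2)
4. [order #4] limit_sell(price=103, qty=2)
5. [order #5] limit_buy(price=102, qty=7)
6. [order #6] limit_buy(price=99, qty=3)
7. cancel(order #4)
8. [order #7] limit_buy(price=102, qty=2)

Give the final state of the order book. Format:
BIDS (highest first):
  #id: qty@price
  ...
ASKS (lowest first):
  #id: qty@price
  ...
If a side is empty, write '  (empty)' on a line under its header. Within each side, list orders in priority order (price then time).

After op 1 [order #1] limit_buy(price=100, qty=1): fills=none; bids=[#1:1@100] asks=[-]
After op 2 [order #2] limit_buy(price=101, qty=2): fills=none; bids=[#2:2@101 #1:1@100] asks=[-]
After op 3 [order #3] market_sell(qty=2): fills=#2x#3:2@101; bids=[#1:1@100] asks=[-]
After op 4 [order #4] limit_sell(price=103, qty=2): fills=none; bids=[#1:1@100] asks=[#4:2@103]
After op 5 [order #5] limit_buy(price=102, qty=7): fills=none; bids=[#5:7@102 #1:1@100] asks=[#4:2@103]
After op 6 [order #6] limit_buy(price=99, qty=3): fills=none; bids=[#5:7@102 #1:1@100 #6:3@99] asks=[#4:2@103]
After op 7 cancel(order #4): fills=none; bids=[#5:7@102 #1:1@100 #6:3@99] asks=[-]
After op 8 [order #7] limit_buy(price=102, qty=2): fills=none; bids=[#5:7@102 #7:2@102 #1:1@100 #6:3@99] asks=[-]

Answer: BIDS (highest first):
  #5: 7@102
  #7: 2@102
  #1: 1@100
  #6: 3@99
ASKS (lowest first):
  (empty)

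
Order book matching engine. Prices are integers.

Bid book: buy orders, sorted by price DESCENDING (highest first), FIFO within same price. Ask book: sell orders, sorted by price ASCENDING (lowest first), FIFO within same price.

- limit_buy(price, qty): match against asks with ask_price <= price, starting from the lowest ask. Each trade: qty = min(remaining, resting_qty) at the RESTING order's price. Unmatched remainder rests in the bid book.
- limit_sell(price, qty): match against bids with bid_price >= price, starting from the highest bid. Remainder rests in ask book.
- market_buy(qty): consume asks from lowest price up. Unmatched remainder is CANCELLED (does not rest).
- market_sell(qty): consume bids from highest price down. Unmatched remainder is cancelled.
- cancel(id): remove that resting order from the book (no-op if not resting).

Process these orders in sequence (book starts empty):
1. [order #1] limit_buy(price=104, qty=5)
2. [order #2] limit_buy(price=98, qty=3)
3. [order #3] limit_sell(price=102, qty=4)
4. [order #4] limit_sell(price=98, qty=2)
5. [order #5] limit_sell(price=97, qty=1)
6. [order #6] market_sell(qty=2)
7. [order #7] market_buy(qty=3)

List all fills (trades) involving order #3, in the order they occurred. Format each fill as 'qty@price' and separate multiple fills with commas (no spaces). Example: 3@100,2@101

After op 1 [order #1] limit_buy(price=104, qty=5): fills=none; bids=[#1:5@104] asks=[-]
After op 2 [order #2] limit_buy(price=98, qty=3): fills=none; bids=[#1:5@104 #2:3@98] asks=[-]
After op 3 [order #3] limit_sell(price=102, qty=4): fills=#1x#3:4@104; bids=[#1:1@104 #2:3@98] asks=[-]
After op 4 [order #4] limit_sell(price=98, qty=2): fills=#1x#4:1@104 #2x#4:1@98; bids=[#2:2@98] asks=[-]
After op 5 [order #5] limit_sell(price=97, qty=1): fills=#2x#5:1@98; bids=[#2:1@98] asks=[-]
After op 6 [order #6] market_sell(qty=2): fills=#2x#6:1@98; bids=[-] asks=[-]
After op 7 [order #7] market_buy(qty=3): fills=none; bids=[-] asks=[-]

Answer: 4@104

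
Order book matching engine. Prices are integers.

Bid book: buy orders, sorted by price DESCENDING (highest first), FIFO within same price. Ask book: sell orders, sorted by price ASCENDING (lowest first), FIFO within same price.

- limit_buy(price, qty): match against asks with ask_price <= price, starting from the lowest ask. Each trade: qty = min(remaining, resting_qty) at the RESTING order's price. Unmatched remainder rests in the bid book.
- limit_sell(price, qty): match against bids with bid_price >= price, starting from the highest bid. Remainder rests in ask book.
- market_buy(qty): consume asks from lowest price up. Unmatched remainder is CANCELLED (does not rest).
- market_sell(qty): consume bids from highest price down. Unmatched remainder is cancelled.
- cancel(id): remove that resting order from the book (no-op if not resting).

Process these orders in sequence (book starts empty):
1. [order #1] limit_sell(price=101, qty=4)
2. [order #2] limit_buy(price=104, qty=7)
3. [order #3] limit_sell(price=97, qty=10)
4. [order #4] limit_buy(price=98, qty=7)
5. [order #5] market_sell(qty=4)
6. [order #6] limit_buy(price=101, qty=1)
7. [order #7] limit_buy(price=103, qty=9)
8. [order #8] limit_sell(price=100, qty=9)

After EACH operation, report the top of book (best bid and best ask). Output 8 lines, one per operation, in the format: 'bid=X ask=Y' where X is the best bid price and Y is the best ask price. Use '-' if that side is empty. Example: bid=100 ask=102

After op 1 [order #1] limit_sell(price=101, qty=4): fills=none; bids=[-] asks=[#1:4@101]
After op 2 [order #2] limit_buy(price=104, qty=7): fills=#2x#1:4@101; bids=[#2:3@104] asks=[-]
After op 3 [order #3] limit_sell(price=97, qty=10): fills=#2x#3:3@104; bids=[-] asks=[#3:7@97]
After op 4 [order #4] limit_buy(price=98, qty=7): fills=#4x#3:7@97; bids=[-] asks=[-]
After op 5 [order #5] market_sell(qty=4): fills=none; bids=[-] asks=[-]
After op 6 [order #6] limit_buy(price=101, qty=1): fills=none; bids=[#6:1@101] asks=[-]
After op 7 [order #7] limit_buy(price=103, qty=9): fills=none; bids=[#7:9@103 #6:1@101] asks=[-]
After op 8 [order #8] limit_sell(price=100, qty=9): fills=#7x#8:9@103; bids=[#6:1@101] asks=[-]

Answer: bid=- ask=101
bid=104 ask=-
bid=- ask=97
bid=- ask=-
bid=- ask=-
bid=101 ask=-
bid=103 ask=-
bid=101 ask=-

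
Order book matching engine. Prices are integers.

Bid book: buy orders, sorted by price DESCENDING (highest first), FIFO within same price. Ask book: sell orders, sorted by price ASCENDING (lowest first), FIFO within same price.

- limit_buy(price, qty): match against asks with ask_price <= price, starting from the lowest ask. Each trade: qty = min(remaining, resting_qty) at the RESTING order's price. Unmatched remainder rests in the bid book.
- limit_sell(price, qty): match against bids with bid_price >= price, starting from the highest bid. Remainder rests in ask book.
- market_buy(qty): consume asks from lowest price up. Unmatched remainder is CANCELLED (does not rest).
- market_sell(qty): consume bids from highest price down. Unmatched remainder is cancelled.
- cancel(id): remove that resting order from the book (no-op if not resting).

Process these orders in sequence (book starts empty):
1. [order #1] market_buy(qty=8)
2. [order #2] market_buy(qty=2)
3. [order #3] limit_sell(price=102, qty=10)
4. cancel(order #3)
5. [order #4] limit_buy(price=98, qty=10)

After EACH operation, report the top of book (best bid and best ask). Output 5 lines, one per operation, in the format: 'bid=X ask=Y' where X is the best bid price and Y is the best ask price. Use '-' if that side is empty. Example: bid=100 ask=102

After op 1 [order #1] market_buy(qty=8): fills=none; bids=[-] asks=[-]
After op 2 [order #2] market_buy(qty=2): fills=none; bids=[-] asks=[-]
After op 3 [order #3] limit_sell(price=102, qty=10): fills=none; bids=[-] asks=[#3:10@102]
After op 4 cancel(order #3): fills=none; bids=[-] asks=[-]
After op 5 [order #4] limit_buy(price=98, qty=10): fills=none; bids=[#4:10@98] asks=[-]

Answer: bid=- ask=-
bid=- ask=-
bid=- ask=102
bid=- ask=-
bid=98 ask=-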